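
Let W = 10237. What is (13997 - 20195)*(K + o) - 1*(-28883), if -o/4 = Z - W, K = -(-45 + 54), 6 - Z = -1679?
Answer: -211936519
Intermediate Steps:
Z = 1685 (Z = 6 - 1*(-1679) = 6 + 1679 = 1685)
K = -9 (K = -1*9 = -9)
o = 34208 (o = -4*(1685 - 1*10237) = -4*(1685 - 10237) = -4*(-8552) = 34208)
(13997 - 20195)*(K + o) - 1*(-28883) = (13997 - 20195)*(-9 + 34208) - 1*(-28883) = -6198*34199 + 28883 = -211965402 + 28883 = -211936519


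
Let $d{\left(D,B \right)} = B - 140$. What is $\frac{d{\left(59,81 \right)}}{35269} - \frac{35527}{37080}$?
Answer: $- \frac{1255189483}{1307774520} \approx -0.95979$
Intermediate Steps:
$d{\left(D,B \right)} = -140 + B$
$\frac{d{\left(59,81 \right)}}{35269} - \frac{35527}{37080} = \frac{-140 + 81}{35269} - \frac{35527}{37080} = \left(-59\right) \frac{1}{35269} - \frac{35527}{37080} = - \frac{59}{35269} - \frac{35527}{37080} = - \frac{1255189483}{1307774520}$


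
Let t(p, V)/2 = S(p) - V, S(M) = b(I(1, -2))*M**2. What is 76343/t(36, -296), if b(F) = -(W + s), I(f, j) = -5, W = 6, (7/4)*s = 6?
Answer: -534401/166928 ≈ -3.2014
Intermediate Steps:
s = 24/7 (s = (4/7)*6 = 24/7 ≈ 3.4286)
b(F) = -66/7 (b(F) = -(6 + 24/7) = -1*66/7 = -66/7)
S(M) = -66*M**2/7
t(p, V) = -2*V - 132*p**2/7 (t(p, V) = 2*(-66*p**2/7 - V) = 2*(-V - 66*p**2/7) = -2*V - 132*p**2/7)
76343/t(36, -296) = 76343/(-2*(-296) - 132/7*36**2) = 76343/(592 - 132/7*1296) = 76343/(592 - 171072/7) = 76343/(-166928/7) = 76343*(-7/166928) = -534401/166928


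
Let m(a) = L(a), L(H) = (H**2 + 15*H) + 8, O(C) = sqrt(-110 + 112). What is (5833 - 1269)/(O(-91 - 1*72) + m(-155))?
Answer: 49537656/235618631 - 2282*sqrt(2)/235618631 ≈ 0.21023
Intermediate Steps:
O(C) = sqrt(2)
L(H) = 8 + H**2 + 15*H
m(a) = 8 + a**2 + 15*a
(5833 - 1269)/(O(-91 - 1*72) + m(-155)) = (5833 - 1269)/(sqrt(2) + (8 + (-155)**2 + 15*(-155))) = 4564/(sqrt(2) + (8 + 24025 - 2325)) = 4564/(sqrt(2) + 21708) = 4564/(21708 + sqrt(2))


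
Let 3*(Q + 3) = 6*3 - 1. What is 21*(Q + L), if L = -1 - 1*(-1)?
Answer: 56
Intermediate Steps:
L = 0 (L = -1 + 1 = 0)
Q = 8/3 (Q = -3 + (6*3 - 1)/3 = -3 + (18 - 1)/3 = -3 + (1/3)*17 = -3 + 17/3 = 8/3 ≈ 2.6667)
21*(Q + L) = 21*(8/3 + 0) = 21*(8/3) = 56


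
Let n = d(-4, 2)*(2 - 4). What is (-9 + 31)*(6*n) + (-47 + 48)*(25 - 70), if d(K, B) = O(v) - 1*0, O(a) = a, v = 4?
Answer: -1101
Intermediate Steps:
d(K, B) = 4 (d(K, B) = 4 - 1*0 = 4 + 0 = 4)
n = -8 (n = 4*(2 - 4) = 4*(-2) = -8)
(-9 + 31)*(6*n) + (-47 + 48)*(25 - 70) = (-9 + 31)*(6*(-8)) + (-47 + 48)*(25 - 70) = 22*(-48) + 1*(-45) = -1056 - 45 = -1101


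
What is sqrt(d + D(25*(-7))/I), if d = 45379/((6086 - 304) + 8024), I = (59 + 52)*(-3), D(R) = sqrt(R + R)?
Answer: sqrt(95297987434 - 435333860*I*sqrt(14))/170274 ≈ 1.813 - 0.015494*I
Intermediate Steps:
D(R) = sqrt(2)*sqrt(R) (D(R) = sqrt(2*R) = sqrt(2)*sqrt(R))
I = -333 (I = 111*(-3) = -333)
d = 45379/13806 (d = 45379/(5782 + 8024) = 45379/13806 ≈ 3.2869)
sqrt(d + D(25*(-7))/I) = sqrt(45379/13806 + (sqrt(2)*sqrt(25*(-7)))/(-333)) = sqrt(45379/13806 + (sqrt(2)*sqrt(-175))*(-1/333)) = sqrt(45379/13806 + (sqrt(2)*(5*I*sqrt(7)))*(-1/333)) = sqrt(45379/13806 + (5*I*sqrt(14))*(-1/333)) = sqrt(45379/13806 - 5*I*sqrt(14)/333)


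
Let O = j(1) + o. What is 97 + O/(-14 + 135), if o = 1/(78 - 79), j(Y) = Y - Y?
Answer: 11736/121 ≈ 96.992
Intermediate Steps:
j(Y) = 0
o = -1 (o = 1/(-1) = -1)
O = -1 (O = 0 - 1 = -1)
97 + O/(-14 + 135) = 97 - 1/(-14 + 135) = 97 - 1/121 = 11736/121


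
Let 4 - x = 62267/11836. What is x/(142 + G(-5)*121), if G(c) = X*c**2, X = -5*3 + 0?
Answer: 14923/535377788 ≈ 2.7874e-5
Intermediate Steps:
X = -15 (X = -15 + 0 = -15)
x = -14923/11836 (x = 4 - 62267/11836 = -14923/11836 ≈ -1.2608)
G(c) = -15*c**2
x/(142 + G(-5)*121) = -14923/(11836*(142 - 15*(-5)**2*121)) = -14923/(11836*(142 - 15*25*121)) = -14923/(11836*(142 - 375*121)) = -14923/(11836*(142 - 45375)) = -14923/11836/(-45233) = -14923/11836*(-1/45233) = 14923/535377788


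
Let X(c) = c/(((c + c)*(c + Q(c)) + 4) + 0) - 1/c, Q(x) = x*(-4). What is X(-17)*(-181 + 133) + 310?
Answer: 4510094/14705 ≈ 306.70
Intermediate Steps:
Q(x) = -4*x
X(c) = -1/c + c/(4 - 6*c²) (X(c) = c/(((c + c)*(c - 4*c) + 4) + 0) - 1/c = c/(((2*c)*(-3*c) + 4) + 0) - 1/c = c/((-6*c² + 4) + 0) - 1/c = c/((4 - 6*c²) + 0) - 1/c = c/(4 - 6*c²) - 1/c = -1/c + c/(4 - 6*c²))
X(-17)*(-181 + 133) + 310 = ((4 - 7*(-17)²)/(-4*(-17) + 6*(-17)³))*(-181 + 133) + 310 = ((4 - 7*289)/(68 + 6*(-4913)))*(-48) + 310 = ((4 - 2023)/(68 - 29478))*(-48) + 310 = (-2019/(-29410))*(-48) + 310 = -1/29410*(-2019)*(-48) + 310 = (2019/29410)*(-48) + 310 = -48456/14705 + 310 = 4510094/14705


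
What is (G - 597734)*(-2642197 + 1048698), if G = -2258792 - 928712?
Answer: 6031772967762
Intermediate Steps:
G = -3187504
(G - 597734)*(-2642197 + 1048698) = (-3187504 - 597734)*(-2642197 + 1048698) = -3785238*(-1593499) = 6031772967762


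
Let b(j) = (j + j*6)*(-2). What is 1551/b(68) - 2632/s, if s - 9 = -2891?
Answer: -982159/1371832 ≈ -0.71595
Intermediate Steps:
s = -2882 (s = 9 - 2891 = -2882)
b(j) = -14*j (b(j) = (j + 6*j)*(-2) = (7*j)*(-2) = -14*j)
1551/b(68) - 2632/s = 1551/((-14*68)) - 2632/(-2882) = 1551/(-952) - 2632*(-1/2882) = 1551*(-1/952) + 1316/1441 = -1551/952 + 1316/1441 = -982159/1371832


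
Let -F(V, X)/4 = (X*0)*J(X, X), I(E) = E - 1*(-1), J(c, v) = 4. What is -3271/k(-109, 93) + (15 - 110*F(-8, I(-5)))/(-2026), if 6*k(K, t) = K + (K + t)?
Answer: 39760401/253250 ≈ 157.00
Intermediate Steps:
k(K, t) = K/3 + t/6 (k(K, t) = (K + (K + t))/6 = (t + 2*K)/6 = K/3 + t/6)
I(E) = 1 + E (I(E) = E + 1 = 1 + E)
F(V, X) = 0 (F(V, X) = -4*X*0*4 = -0*4 = -4*0 = 0)
-3271/k(-109, 93) + (15 - 110*F(-8, I(-5)))/(-2026) = -3271/((⅓)*(-109) + (⅙)*93) + (15 - 110*0)/(-2026) = -3271/(-109/3 + 31/2) + (15 + 0)*(-1/2026) = -3271/(-125/6) + 15*(-1/2026) = -3271*(-6/125) - 15/2026 = 19626/125 - 15/2026 = 39760401/253250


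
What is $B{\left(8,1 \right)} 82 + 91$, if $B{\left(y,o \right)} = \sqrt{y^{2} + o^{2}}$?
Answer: $91 + 82 \sqrt{65} \approx 752.11$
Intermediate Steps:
$B{\left(y,o \right)} = \sqrt{o^{2} + y^{2}}$
$B{\left(8,1 \right)} 82 + 91 = \sqrt{1^{2} + 8^{2}} \cdot 82 + 91 = \sqrt{1 + 64} \cdot 82 + 91 = \sqrt{65} \cdot 82 + 91 = 82 \sqrt{65} + 91 = 91 + 82 \sqrt{65}$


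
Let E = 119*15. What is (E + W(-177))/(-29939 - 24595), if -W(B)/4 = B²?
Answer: 41177/18178 ≈ 2.2652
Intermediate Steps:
W(B) = -4*B²
E = 1785
(E + W(-177))/(-29939 - 24595) = (1785 - 4*(-177)²)/(-29939 - 24595) = (1785 - 4*31329)/(-54534) = (1785 - 125316)*(-1/54534) = -123531*(-1/54534) = 41177/18178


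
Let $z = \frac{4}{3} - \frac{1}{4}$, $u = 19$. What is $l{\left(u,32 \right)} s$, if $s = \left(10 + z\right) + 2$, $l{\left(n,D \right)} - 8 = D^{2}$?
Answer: $13502$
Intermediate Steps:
$l{\left(n,D \right)} = 8 + D^{2}$
$z = \frac{13}{12}$ ($z = 4 \cdot \frac{1}{3} - \frac{1}{4} = \frac{4}{3} - \frac{1}{4} = \frac{13}{12} \approx 1.0833$)
$s = \frac{157}{12}$ ($s = \left(10 + \frac{13}{12}\right) + 2 = \frac{133}{12} + 2 = \frac{157}{12} \approx 13.083$)
$l{\left(u,32 \right)} s = \left(8 + 32^{2}\right) \frac{157}{12} = \left(8 + 1024\right) \frac{157}{12} = 1032 \cdot \frac{157}{12} = 13502$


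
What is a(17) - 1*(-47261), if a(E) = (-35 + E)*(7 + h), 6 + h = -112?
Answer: 49259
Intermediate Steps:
h = -118 (h = -6 - 112 = -118)
a(E) = 3885 - 111*E (a(E) = (-35 + E)*(7 - 118) = (-35 + E)*(-111) = 3885 - 111*E)
a(17) - 1*(-47261) = (3885 - 111*17) - 1*(-47261) = (3885 - 1887) + 47261 = 1998 + 47261 = 49259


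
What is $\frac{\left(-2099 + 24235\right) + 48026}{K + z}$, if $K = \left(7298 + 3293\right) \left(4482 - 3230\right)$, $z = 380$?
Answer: $\frac{35081}{6630156} \approx 0.0052911$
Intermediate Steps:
$K = 13259932$ ($K = 10591 \cdot 1252 = 13259932$)
$\frac{\left(-2099 + 24235\right) + 48026}{K + z} = \frac{\left(-2099 + 24235\right) + 48026}{13259932 + 380} = \frac{22136 + 48026}{13260312} = 70162 \cdot \frac{1}{13260312} = \frac{35081}{6630156}$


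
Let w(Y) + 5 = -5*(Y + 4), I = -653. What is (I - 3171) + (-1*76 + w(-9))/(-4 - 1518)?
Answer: -2910036/761 ≈ -3824.0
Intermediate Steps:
w(Y) = -25 - 5*Y (w(Y) = -5 - 5*(Y + 4) = -5 - 5*(4 + Y) = -5 + (-20 - 5*Y) = -25 - 5*Y)
(I - 3171) + (-1*76 + w(-9))/(-4 - 1518) = (-653 - 3171) + (-1*76 + (-25 - 5*(-9)))/(-4 - 1518) = -3824 + (-76 + (-25 + 45))/(-1522) = -3824 + (-76 + 20)*(-1/1522) = -3824 - 56*(-1/1522) = -3824 + 28/761 = -2910036/761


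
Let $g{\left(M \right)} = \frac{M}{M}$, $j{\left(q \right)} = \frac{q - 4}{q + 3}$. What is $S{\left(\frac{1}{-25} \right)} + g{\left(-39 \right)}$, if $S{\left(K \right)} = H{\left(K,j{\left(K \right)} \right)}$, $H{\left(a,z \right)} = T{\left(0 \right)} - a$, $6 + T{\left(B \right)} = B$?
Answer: $- \frac{124}{25} \approx -4.96$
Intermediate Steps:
$T{\left(B \right)} = -6 + B$
$j{\left(q \right)} = \frac{-4 + q}{3 + q}$
$g{\left(M \right)} = 1$
$H{\left(a,z \right)} = -6 - a$ ($H{\left(a,z \right)} = \left(-6 + 0\right) - a = -6 - a$)
$S{\left(K \right)} = -6 - K$
$S{\left(\frac{1}{-25} \right)} + g{\left(-39 \right)} = \left(-6 - \frac{1}{-25}\right) + 1 = \left(-6 - - \frac{1}{25}\right) + 1 = \left(-6 + \frac{1}{25}\right) + 1 = - \frac{149}{25} + 1 = - \frac{124}{25}$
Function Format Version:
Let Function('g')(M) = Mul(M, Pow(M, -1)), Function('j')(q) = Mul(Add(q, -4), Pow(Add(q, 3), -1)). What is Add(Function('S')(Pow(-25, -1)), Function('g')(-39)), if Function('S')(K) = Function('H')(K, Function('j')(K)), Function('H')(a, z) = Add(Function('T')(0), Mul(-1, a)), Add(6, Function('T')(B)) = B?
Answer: Rational(-124, 25) ≈ -4.9600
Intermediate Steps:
Function('T')(B) = Add(-6, B)
Function('j')(q) = Mul(Pow(Add(3, q), -1), Add(-4, q)) (Function('j')(q) = Mul(Add(-4, q), Pow(Add(3, q), -1)) = Mul(Pow(Add(3, q), -1), Add(-4, q)))
Function('g')(M) = 1
Function('H')(a, z) = Add(-6, Mul(-1, a)) (Function('H')(a, z) = Add(Add(-6, 0), Mul(-1, a)) = Add(-6, Mul(-1, a)))
Function('S')(K) = Add(-6, Mul(-1, K))
Add(Function('S')(Pow(-25, -1)), Function('g')(-39)) = Add(Add(-6, Mul(-1, Pow(-25, -1))), 1) = Add(Add(-6, Mul(-1, Rational(-1, 25))), 1) = Add(Add(-6, Rational(1, 25)), 1) = Add(Rational(-149, 25), 1) = Rational(-124, 25)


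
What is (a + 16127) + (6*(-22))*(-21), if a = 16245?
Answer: 35144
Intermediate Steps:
(a + 16127) + (6*(-22))*(-21) = (16245 + 16127) + (6*(-22))*(-21) = 32372 - 132*(-21) = 32372 + 2772 = 35144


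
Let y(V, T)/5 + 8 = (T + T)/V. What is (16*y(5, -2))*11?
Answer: -7744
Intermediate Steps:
y(V, T) = -40 + 10*T/V (y(V, T) = -40 + 5*((T + T)/V) = -40 + 5*((2*T)/V) = -40 + 5*(2*T/V) = -40 + 10*T/V)
(16*y(5, -2))*11 = (16*(-40 + 10*(-2)/5))*11 = (16*(-40 + 10*(-2)*(⅕)))*11 = (16*(-40 - 4))*11 = (16*(-44))*11 = -704*11 = -7744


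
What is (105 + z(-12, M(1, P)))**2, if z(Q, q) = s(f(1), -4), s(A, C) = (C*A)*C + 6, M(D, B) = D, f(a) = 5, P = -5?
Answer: 36481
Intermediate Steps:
s(A, C) = 6 + A*C**2 (s(A, C) = (A*C)*C + 6 = A*C**2 + 6 = 6 + A*C**2)
z(Q, q) = 86 (z(Q, q) = 6 + 5*(-4)**2 = 6 + 5*16 = 6 + 80 = 86)
(105 + z(-12, M(1, P)))**2 = (105 + 86)**2 = 191**2 = 36481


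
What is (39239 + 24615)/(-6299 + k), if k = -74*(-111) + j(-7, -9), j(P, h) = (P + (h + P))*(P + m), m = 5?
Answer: 63854/1961 ≈ 32.562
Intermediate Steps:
j(P, h) = (5 + P)*(h + 2*P) (j(P, h) = (P + (h + P))*(P + 5) = (P + (P + h))*(5 + P) = (h + 2*P)*(5 + P) = (5 + P)*(h + 2*P))
k = 8260 (k = -74*(-111) + (2*(-7)**2 + 5*(-9) + 10*(-7) - 7*(-9)) = 8214 + (2*49 - 45 - 70 + 63) = 8214 + (98 - 45 - 70 + 63) = 8214 + 46 = 8260)
(39239 + 24615)/(-6299 + k) = (39239 + 24615)/(-6299 + 8260) = 63854/1961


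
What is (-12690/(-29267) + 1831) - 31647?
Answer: -872612182/29267 ≈ -29816.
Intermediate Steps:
(-12690/(-29267) + 1831) - 31647 = (-12690*(-1/29267) + 1831) - 31647 = (12690/29267 + 1831) - 31647 = 53600567/29267 - 31647 = -872612182/29267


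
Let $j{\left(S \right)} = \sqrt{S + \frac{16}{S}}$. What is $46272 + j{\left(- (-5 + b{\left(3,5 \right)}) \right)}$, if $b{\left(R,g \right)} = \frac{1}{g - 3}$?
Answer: $46272 + \frac{\sqrt{290}}{6} \approx 46275.0$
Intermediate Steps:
$b{\left(R,g \right)} = \frac{1}{-3 + g}$
$46272 + j{\left(- (-5 + b{\left(3,5 \right)}) \right)} = 46272 + \sqrt{- (-5 + \frac{1}{-3 + 5}) + \frac{16}{\left(-1\right) \left(-5 + \frac{1}{-3 + 5}\right)}} = 46272 + \sqrt{- (-5 + \frac{1}{2}) + \frac{16}{\left(-1\right) \left(-5 + \frac{1}{2}\right)}} = 46272 + \sqrt{\left(-1\right) \left(- \frac{9}{2}\right) + \frac{16}{\left(-1\right) \left(- \frac{9}{2}\right)}} = 46272 + \sqrt{\frac{9}{2} + \frac{16}{\frac{9}{2}}} = 46272 + \sqrt{\frac{9}{2} + 16 \cdot \frac{2}{9}} = 46272 + \sqrt{\frac{9}{2} + \frac{32}{9}} = 46272 + \sqrt{\frac{145}{18}} = 46272 + \frac{\sqrt{290}}{6}$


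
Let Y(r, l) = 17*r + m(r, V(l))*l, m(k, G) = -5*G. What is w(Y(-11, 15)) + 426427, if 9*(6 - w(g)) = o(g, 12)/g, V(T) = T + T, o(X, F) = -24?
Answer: 3117651655/7311 ≈ 4.2643e+5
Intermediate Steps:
V(T) = 2*T
Y(r, l) = -10*l² + 17*r (Y(r, l) = 17*r + (-10*l)*l = 17*r - 10*l² = -10*l² + 17*r)
w(g) = 6 + 8/(3*g) (w(g) = 6 - (-8)/(3*g) = 6 + 8/(3*g))
w(Y(-11, 15)) + 426427 = (6 + 8/(3*(-10*15² + 17*(-11)))) + 426427 = (6 + 8/(3*(-10*225 - 187))) + 426427 = (6 + 8/(3*(-2250 - 187))) + 426427 = (6 + (8/3)/(-2437)) + 426427 = (6 + (8/3)*(-1/2437)) + 426427 = (6 - 8/7311) + 426427 = 43858/7311 + 426427 = 3117651655/7311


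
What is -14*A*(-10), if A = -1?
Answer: -140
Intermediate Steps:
-14*A*(-10) = -14*(-1)*(-10) = 14*(-10) = -140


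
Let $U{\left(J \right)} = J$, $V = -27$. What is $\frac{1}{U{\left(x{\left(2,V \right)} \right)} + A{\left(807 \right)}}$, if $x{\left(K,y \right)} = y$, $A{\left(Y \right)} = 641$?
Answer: $\frac{1}{614} \approx 0.0016287$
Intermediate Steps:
$\frac{1}{U{\left(x{\left(2,V \right)} \right)} + A{\left(807 \right)}} = \frac{1}{-27 + 641} = \frac{1}{614}$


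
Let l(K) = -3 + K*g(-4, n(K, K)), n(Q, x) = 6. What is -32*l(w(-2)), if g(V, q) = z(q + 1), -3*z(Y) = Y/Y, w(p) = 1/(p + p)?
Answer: 280/3 ≈ 93.333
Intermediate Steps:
w(p) = 1/(2*p)
z(Y) = -1/3 (z(Y) = -Y/(3*Y) = -1/3*1 = -1/3)
g(V, q) = -1/3
l(K) = -3 - K/3 (l(K) = -3 + K*(-1/3) = -3 - K/3)
-32*l(w(-2)) = -32*(-3 - 1/(6*(-2))) = -32*(-3 - (-1)/(6*2)) = -32*(-3 - 1/3*(-1/4)) = -32*(-3 + 1/12) = -32*(-35/12) = 280/3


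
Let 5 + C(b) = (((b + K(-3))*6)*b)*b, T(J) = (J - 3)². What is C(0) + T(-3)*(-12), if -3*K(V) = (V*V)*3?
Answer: -437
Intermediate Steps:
K(V) = -V² (K(V) = -V*V*3/3 = -V²*3/3 = -V²)
T(J) = (-3 + J)²
C(b) = -5 + b²*(-54 + 6*b) (C(b) = -5 + (((b - 1*(-3)²)*6)*b)*b = -5 + (((b - 1*9)*6)*b)*b = -5 + (((b - 9)*6)*b)*b = -5 + (((-9 + b)*6)*b)*b = -5 + ((-54 + 6*b)*b)*b = -5 + (b*(-54 + 6*b))*b = -5 + b²*(-54 + 6*b))
C(0) + T(-3)*(-12) = (-5 - 54*0² + 6*0³) + (-3 - 3)²*(-12) = (-5 - 54*0 + 6*0) + (-6)²*(-12) = (-5 + 0 + 0) + 36*(-12) = -5 - 432 = -437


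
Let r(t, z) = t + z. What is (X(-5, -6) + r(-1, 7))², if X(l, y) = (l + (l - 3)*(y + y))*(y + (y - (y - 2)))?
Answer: 128164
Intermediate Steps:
X(l, y) = (2 + y)*(l + 2*y*(-3 + l)) (X(l, y) = (l + (-3 + l)*(2*y))*(y + (y - (-2 + y))) = (l + 2*y*(-3 + l))*(y + (y + (2 - y))) = (l + 2*y*(-3 + l))*(y + 2) = (l + 2*y*(-3 + l))*(2 + y) = (2 + y)*(l + 2*y*(-3 + l)))
(X(-5, -6) + r(-1, 7))² = ((-12*(-6) - 6*(-6)² + 2*(-5) + 2*(-5)*(-6)² + 5*(-5)*(-6)) + (-1 + 7))² = ((72 - 6*36 - 10 + 2*(-5)*36 + 150) + 6)² = ((72 - 216 - 10 - 360 + 150) + 6)² = (-364 + 6)² = (-358)² = 128164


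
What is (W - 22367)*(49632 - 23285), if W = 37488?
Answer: 398392987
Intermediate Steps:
(W - 22367)*(49632 - 23285) = (37488 - 22367)*(49632 - 23285) = 15121*26347 = 398392987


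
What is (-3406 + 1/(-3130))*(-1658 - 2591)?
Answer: 45297658469/3130 ≈ 1.4472e+7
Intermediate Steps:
(-3406 + 1/(-3130))*(-1658 - 2591) = (-3406 - 1/3130)*(-4249) = -10660781/3130*(-4249) = 45297658469/3130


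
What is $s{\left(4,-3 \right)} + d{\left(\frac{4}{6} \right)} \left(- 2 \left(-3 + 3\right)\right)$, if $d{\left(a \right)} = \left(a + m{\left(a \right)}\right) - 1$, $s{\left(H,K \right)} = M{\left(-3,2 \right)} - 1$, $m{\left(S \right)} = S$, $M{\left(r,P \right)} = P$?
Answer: $1$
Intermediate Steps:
$s{\left(H,K \right)} = 1$ ($s{\left(H,K \right)} = 2 - 1 = 1$)
$d{\left(a \right)} = -1 + 2 a$ ($d{\left(a \right)} = \left(a + a\right) - 1 = 2 a - 1 = -1 + 2 a$)
$s{\left(4,-3 \right)} + d{\left(\frac{4}{6} \right)} \left(- 2 \left(-3 + 3\right)\right) = 1 + \left(-1 + 2 \cdot \frac{4}{6}\right) \left(- 2 \left(-3 + 3\right)\right) = 1 + \left(-1 + 2 \cdot 4 \cdot \frac{1}{6}\right) \left(\left(-2\right) 0\right) = 1 + \left(-1 + 2 \cdot \frac{2}{3}\right) 0 = 1 + \left(-1 + \frac{4}{3}\right) 0 = 1 + \frac{1}{3} \cdot 0 = 1 + 0 = 1$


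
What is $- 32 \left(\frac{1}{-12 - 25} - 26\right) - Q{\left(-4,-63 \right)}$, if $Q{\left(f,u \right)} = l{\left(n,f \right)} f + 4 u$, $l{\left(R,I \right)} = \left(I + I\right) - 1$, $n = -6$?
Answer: $\frac{38808}{37} \approx 1048.9$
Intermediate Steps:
$l{\left(R,I \right)} = -1 + 2 I$ ($l{\left(R,I \right)} = 2 I - 1 = -1 + 2 I$)
$Q{\left(f,u \right)} = 4 u + f \left(-1 + 2 f\right)$ ($Q{\left(f,u \right)} = \left(-1 + 2 f\right) f + 4 u = f \left(-1 + 2 f\right) + 4 u = 4 u + f \left(-1 + 2 f\right)$)
$- 32 \left(\frac{1}{-12 - 25} - 26\right) - Q{\left(-4,-63 \right)} = - 32 \left(\frac{1}{-12 - 25} - 26\right) - \left(4 \left(-63\right) - 4 \left(-1 + 2 \left(-4\right)\right)\right) = - 32 \left(\frac{1}{-37} - 26\right) - \left(-252 - 4 \left(-1 - 8\right)\right) = - 32 \left(- \frac{1}{37} - 26\right) - \left(-252 - -36\right) = \left(-32\right) \left(- \frac{963}{37}\right) - \left(-252 + 36\right) = \frac{30816}{37} - -216 = \frac{30816}{37} + 216 = \frac{38808}{37}$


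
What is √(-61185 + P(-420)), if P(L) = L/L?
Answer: 16*I*√239 ≈ 247.35*I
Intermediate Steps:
P(L) = 1
√(-61185 + P(-420)) = √(-61185 + 1) = √(-61184) = 16*I*√239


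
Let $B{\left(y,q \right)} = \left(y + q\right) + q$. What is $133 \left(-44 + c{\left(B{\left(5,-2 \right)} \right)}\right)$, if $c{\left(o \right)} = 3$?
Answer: $-5453$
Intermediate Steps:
$B{\left(y,q \right)} = y + 2 q$ ($B{\left(y,q \right)} = \left(q + y\right) + q = y + 2 q$)
$133 \left(-44 + c{\left(B{\left(5,-2 \right)} \right)}\right) = 133 \left(-44 + 3\right) = 133 \left(-41\right) = -5453$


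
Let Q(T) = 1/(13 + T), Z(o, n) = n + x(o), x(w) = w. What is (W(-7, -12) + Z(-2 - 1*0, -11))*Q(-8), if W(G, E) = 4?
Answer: -9/5 ≈ -1.8000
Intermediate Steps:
Z(o, n) = n + o
(W(-7, -12) + Z(-2 - 1*0, -11))*Q(-8) = (4 + (-11 + (-2 - 1*0)))/(13 - 8) = (4 + (-11 + (-2 + 0)))/5 = (4 + (-11 - 2))*(1/5) = (4 - 13)*(1/5) = -9*1/5 = -9/5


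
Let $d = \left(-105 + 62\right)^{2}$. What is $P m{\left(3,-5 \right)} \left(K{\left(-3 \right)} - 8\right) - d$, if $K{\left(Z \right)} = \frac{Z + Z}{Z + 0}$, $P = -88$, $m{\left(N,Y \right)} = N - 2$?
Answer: $-1321$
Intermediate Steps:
$m{\left(N,Y \right)} = -2 + N$
$K{\left(Z \right)} = 2$ ($K{\left(Z \right)} = \frac{2 Z}{Z} = 2$)
$d = 1849$ ($d = \left(-43\right)^{2} = 1849$)
$P m{\left(3,-5 \right)} \left(K{\left(-3 \right)} - 8\right) - d = - 88 \left(-2 + 3\right) \left(2 - 8\right) - 1849 = - 88 \cdot 1 \left(-6\right) - 1849 = \left(-88\right) \left(-6\right) - 1849 = 528 - 1849 = -1321$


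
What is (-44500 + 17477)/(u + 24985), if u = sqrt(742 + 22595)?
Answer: -675169655/624226888 + 81069*sqrt(2593)/624226888 ≈ -1.0750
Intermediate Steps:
u = 3*sqrt(2593) (u = sqrt(23337) = 3*sqrt(2593) ≈ 152.76)
(-44500 + 17477)/(u + 24985) = (-44500 + 17477)/(3*sqrt(2593) + 24985) = -27023/(24985 + 3*sqrt(2593))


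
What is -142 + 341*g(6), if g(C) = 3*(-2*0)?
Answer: -142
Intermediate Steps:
g(C) = 0 (g(C) = 3*0 = 0)
-142 + 341*g(6) = -142 + 341*0 = -142 + 0 = -142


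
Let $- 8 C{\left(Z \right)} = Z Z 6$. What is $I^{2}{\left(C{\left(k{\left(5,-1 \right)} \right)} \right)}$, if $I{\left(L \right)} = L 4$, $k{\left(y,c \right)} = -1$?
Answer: $9$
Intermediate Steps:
$C{\left(Z \right)} = - \frac{3 Z^{2}}{4}$ ($C{\left(Z \right)} = - \frac{Z Z 6}{8} = - \frac{Z^{2} \cdot 6}{8} = - \frac{6 Z^{2}}{8} = - \frac{3 Z^{2}}{4}$)
$I{\left(L \right)} = 4 L$
$I^{2}{\left(C{\left(k{\left(5,-1 \right)} \right)} \right)} = \left(4 \left(- \frac{3 \left(-1\right)^{2}}{4}\right)\right)^{2} = \left(4 \left(\left(- \frac{3}{4}\right) 1\right)\right)^{2} = \left(4 \left(- \frac{3}{4}\right)\right)^{2} = \left(-3\right)^{2} = 9$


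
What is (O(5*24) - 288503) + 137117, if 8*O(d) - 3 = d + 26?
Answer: -1210939/8 ≈ -1.5137e+5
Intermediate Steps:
O(d) = 29/8 + d/8 (O(d) = 3/8 + (d + 26)/8 = 3/8 + (26 + d)/8 = 3/8 + (13/4 + d/8) = 29/8 + d/8)
(O(5*24) - 288503) + 137117 = ((29/8 + (5*24)/8) - 288503) + 137117 = ((29/8 + (⅛)*120) - 288503) + 137117 = ((29/8 + 15) - 288503) + 137117 = (149/8 - 288503) + 137117 = -2307875/8 + 137117 = -1210939/8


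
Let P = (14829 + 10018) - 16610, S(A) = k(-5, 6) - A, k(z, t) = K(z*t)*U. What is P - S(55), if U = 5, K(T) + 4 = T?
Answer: 8462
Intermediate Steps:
K(T) = -4 + T
k(z, t) = -20 + 5*t*z (k(z, t) = (-4 + z*t)*5 = (-4 + t*z)*5 = -20 + 5*t*z)
S(A) = -170 - A (S(A) = (-20 + 5*6*(-5)) - A = (-20 - 150) - A = -170 - A)
P = 8237 (P = 24847 - 16610 = 8237)
P - S(55) = 8237 - (-170 - 1*55) = 8237 - (-170 - 55) = 8237 - 1*(-225) = 8237 + 225 = 8462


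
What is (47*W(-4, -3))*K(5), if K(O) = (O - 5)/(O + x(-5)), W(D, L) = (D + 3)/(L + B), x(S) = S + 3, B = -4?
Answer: 0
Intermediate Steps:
x(S) = 3 + S
W(D, L) = (3 + D)/(-4 + L) (W(D, L) = (D + 3)/(L - 4) = (3 + D)/(-4 + L))
K(O) = (-5 + O)/(-2 + O) (K(O) = (O - 5)/(O + (3 - 5)) = (-5 + O)/(O - 2) = (-5 + O)/(-2 + O))
(47*W(-4, -3))*K(5) = (47*((3 - 4)/(-4 - 3)))*((-5 + 5)/(-2 + 5)) = (47*(-1/(-7)))*(0/3) = (47*(-⅐*(-1)))*((⅓)*0) = (47*(⅐))*0 = (47/7)*0 = 0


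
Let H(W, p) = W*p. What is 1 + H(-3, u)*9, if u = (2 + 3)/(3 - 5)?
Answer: 137/2 ≈ 68.500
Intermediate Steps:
u = -5/2 (u = 5/(-2) = 5*(-1/2) = -5/2 ≈ -2.5000)
1 + H(-3, u)*9 = 1 - 3*(-5/2)*9 = 1 + (15/2)*9 = 1 + 135/2 = 137/2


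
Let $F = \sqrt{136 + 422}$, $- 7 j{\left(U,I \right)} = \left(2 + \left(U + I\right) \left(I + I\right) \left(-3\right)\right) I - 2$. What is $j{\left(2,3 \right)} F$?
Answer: $114 \sqrt{62} \approx 897.64$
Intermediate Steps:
$j{\left(U,I \right)} = \frac{2}{7} - \frac{I \left(2 - 6 I \left(I + U\right)\right)}{7}$ ($j{\left(U,I \right)} = - \frac{\left(2 + \left(U + I\right) \left(I + I\right) \left(-3\right)\right) I - 2}{7} = - \frac{\left(2 + \left(I + U\right) 2 I \left(-3\right)\right) I - 2}{7} = - \frac{\left(2 + 2 I \left(I + U\right) \left(-3\right)\right) I - 2}{7} = - \frac{\left(2 - 6 I \left(I + U\right)\right) I - 2}{7} = - \frac{I \left(2 - 6 I \left(I + U\right)\right) - 2}{7} = - \frac{-2 + I \left(2 - 6 I \left(I + U\right)\right)}{7} = \frac{2}{7} - \frac{I \left(2 - 6 I \left(I + U\right)\right)}{7}$)
$F = 3 \sqrt{62}$ ($F = \sqrt{558} = 3 \sqrt{62} \approx 23.622$)
$j{\left(2,3 \right)} F = \left(\frac{2}{7} - \frac{6}{7} + \frac{6 \cdot 3^{3}}{7} + \frac{6}{7} \cdot 2 \cdot 3^{2}\right) 3 \sqrt{62} = \left(\frac{2}{7} - \frac{6}{7} + \frac{6}{7} \cdot 27 + \frac{6}{7} \cdot 2 \cdot 9\right) 3 \sqrt{62} = \left(\frac{2}{7} - \frac{6}{7} + \frac{162}{7} + \frac{108}{7}\right) 3 \sqrt{62} = 38 \cdot 3 \sqrt{62} = 114 \sqrt{62}$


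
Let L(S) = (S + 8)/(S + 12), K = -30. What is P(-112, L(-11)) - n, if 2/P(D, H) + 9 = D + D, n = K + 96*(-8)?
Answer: 185932/233 ≈ 797.99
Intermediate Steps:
n = -798 (n = -30 + 96*(-8) = -30 - 768 = -798)
L(S) = (8 + S)/(12 + S)
P(D, H) = 2/(-9 + 2*D) (P(D, H) = 2/(-9 + (D + D)) = 2/(-9 + 2*D))
P(-112, L(-11)) - n = 2/(-9 + 2*(-112)) - 1*(-798) = 2/(-9 - 224) + 798 = 2/(-233) + 798 = 2*(-1/233) + 798 = -2/233 + 798 = 185932/233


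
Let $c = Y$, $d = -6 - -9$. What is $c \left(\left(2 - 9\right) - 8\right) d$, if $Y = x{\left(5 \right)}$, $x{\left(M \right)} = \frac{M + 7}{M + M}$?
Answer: $-54$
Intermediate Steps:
$d = 3$ ($d = -6 + 9 = 3$)
$x{\left(M \right)} = \frac{7 + M}{2 M}$
$Y = \frac{6}{5}$ ($Y = \frac{7 + 5}{2 \cdot 5} = \frac{1}{2} \cdot \frac{1}{5} \cdot 12 = \frac{6}{5} \approx 1.2$)
$c = \frac{6}{5} \approx 1.2$
$c \left(\left(2 - 9\right) - 8\right) d = \frac{6 \left(\left(2 - 9\right) - 8\right)}{5} \cdot 3 = \frac{6 \left(-7 - 8\right)}{5} \cdot 3 = \frac{6}{5} \left(-15\right) 3 = \left(-18\right) 3 = -54$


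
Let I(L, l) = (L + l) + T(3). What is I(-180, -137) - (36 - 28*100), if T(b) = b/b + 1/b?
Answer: 7345/3 ≈ 2448.3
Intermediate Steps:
T(b) = 1 + 1/b
I(L, l) = 4/3 + L + l (I(L, l) = (L + l) + (1 + 3)/3 = (L + l) + (1/3)*4 = (L + l) + 4/3 = 4/3 + L + l)
I(-180, -137) - (36 - 28*100) = (4/3 - 180 - 137) - (36 - 28*100) = -947/3 - (36 - 2800) = -947/3 - 1*(-2764) = -947/3 + 2764 = 7345/3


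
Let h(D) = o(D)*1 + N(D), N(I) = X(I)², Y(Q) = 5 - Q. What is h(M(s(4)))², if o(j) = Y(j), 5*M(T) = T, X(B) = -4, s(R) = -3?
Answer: 11664/25 ≈ 466.56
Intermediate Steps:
M(T) = T/5
N(I) = 16 (N(I) = (-4)² = 16)
o(j) = 5 - j
h(D) = 21 - D (h(D) = (5 - D)*1 + 16 = (5 - D) + 16 = 21 - D)
h(M(s(4)))² = (21 - (-3)/5)² = (21 - 1*(-⅗))² = (21 + ⅗)² = (108/5)² = 11664/25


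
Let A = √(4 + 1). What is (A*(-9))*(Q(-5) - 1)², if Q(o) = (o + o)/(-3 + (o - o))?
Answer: -49*√5 ≈ -109.57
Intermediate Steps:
A = √5 ≈ 2.2361
Q(o) = -2*o/3 (Q(o) = (2*o)/(-3 + 0) = (2*o)/(-3) = (2*o)*(-⅓) = -2*o/3)
(A*(-9))*(Q(-5) - 1)² = (√5*(-9))*(-⅔*(-5) - 1)² = (-9*√5)*(10/3 - 1)² = (-9*√5)*(7/3)² = -9*√5*(49/9) = -49*√5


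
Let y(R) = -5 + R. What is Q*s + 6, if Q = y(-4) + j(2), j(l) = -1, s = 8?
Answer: -74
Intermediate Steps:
Q = -10 (Q = (-5 - 4) - 1 = -9 - 1 = -10)
Q*s + 6 = -10*8 + 6 = -80 + 6 = -74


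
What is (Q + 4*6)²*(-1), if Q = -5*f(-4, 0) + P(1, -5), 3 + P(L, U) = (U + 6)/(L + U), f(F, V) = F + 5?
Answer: -3969/16 ≈ -248.06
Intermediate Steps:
f(F, V) = 5 + F
P(L, U) = -3 + (6 + U)/(L + U) (P(L, U) = -3 + (U + 6)/(L + U) = -3 + (6 + U)/(L + U))
Q = -33/4 (Q = -5*(5 - 4) + (6 - 3*1 - 2*(-5))/(1 - 5) = -5*1 + (6 - 3 + 10)/(-4) = -5 - ¼*13 = -5 - 13/4 = -33/4 ≈ -8.2500)
(Q + 4*6)²*(-1) = (-33/4 + 4*6)²*(-1) = (-33/4 + 24)²*(-1) = (63/4)²*(-1) = (3969/16)*(-1) = -3969/16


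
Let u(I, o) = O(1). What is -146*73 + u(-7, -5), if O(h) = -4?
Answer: -10662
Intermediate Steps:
u(I, o) = -4
-146*73 + u(-7, -5) = -146*73 - 4 = -10658 - 4 = -10662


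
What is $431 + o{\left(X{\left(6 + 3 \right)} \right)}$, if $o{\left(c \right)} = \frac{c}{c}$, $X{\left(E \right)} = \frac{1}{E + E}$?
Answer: $432$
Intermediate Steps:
$X{\left(E \right)} = \frac{1}{2 E}$
$o{\left(c \right)} = 1$
$431 + o{\left(X{\left(6 + 3 \right)} \right)} = 431 + 1 = 432$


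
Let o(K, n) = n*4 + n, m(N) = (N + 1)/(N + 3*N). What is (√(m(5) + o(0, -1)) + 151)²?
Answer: (1510 + I*√470)²/100 ≈ 22796.0 + 654.72*I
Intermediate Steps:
m(N) = (1 + N)/(4*N) (m(N) = (1 + N)/((4*N)) = (1 + N)*(1/(4*N)) = (1 + N)/(4*N))
o(K, n) = 5*n (o(K, n) = 4*n + n = 5*n)
(√(m(5) + o(0, -1)) + 151)² = (√((¼)*(1 + 5)/5 + 5*(-1)) + 151)² = (√((¼)*(⅕)*6 - 5) + 151)² = (√(3/10 - 5) + 151)² = (√(-47/10) + 151)² = (I*√470/10 + 151)² = (151 + I*√470/10)²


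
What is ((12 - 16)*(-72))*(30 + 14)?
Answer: 12672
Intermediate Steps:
((12 - 16)*(-72))*(30 + 14) = -4*(-72)*44 = 288*44 = 12672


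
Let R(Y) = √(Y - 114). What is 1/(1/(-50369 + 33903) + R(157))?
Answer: 16466/11658553707 + 271129156*√43/11658553707 ≈ 0.15250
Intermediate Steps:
R(Y) = √(-114 + Y)
1/(1/(-50369 + 33903) + R(157)) = 1/(1/(-50369 + 33903) + √(-114 + 157)) = 1/(1/(-16466) + √43) = 1/(-1/16466 + √43)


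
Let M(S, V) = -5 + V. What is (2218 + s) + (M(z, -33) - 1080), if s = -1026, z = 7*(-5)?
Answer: 74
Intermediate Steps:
z = -35
(2218 + s) + (M(z, -33) - 1080) = (2218 - 1026) + ((-5 - 33) - 1080) = 1192 + (-38 - 1080) = 1192 - 1118 = 74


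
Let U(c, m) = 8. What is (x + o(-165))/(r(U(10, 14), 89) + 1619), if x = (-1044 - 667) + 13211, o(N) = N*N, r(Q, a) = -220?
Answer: 38725/1399 ≈ 27.680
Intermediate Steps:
o(N) = N**2
x = 11500 (x = -1711 + 13211 = 11500)
(x + o(-165))/(r(U(10, 14), 89) + 1619) = (11500 + (-165)**2)/(-220 + 1619) = (11500 + 27225)/1399 = 38725*(1/1399) = 38725/1399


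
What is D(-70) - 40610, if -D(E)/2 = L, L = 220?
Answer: -41050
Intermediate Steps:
D(E) = -440 (D(E) = -2*220 = -440)
D(-70) - 40610 = -440 - 40610 = -41050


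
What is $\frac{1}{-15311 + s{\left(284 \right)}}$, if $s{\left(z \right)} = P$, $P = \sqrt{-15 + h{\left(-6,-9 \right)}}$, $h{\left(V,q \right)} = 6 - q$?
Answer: $- \frac{1}{15311} \approx -6.5312 \cdot 10^{-5}$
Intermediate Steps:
$P = 0$ ($P = \sqrt{-15 + \left(6 - -9\right)} = \sqrt{-15 + \left(6 + 9\right)} = \sqrt{-15 + 15} = \sqrt{0} = 0$)
$s{\left(z \right)} = 0$
$\frac{1}{-15311 + s{\left(284 \right)}} = \frac{1}{-15311 + 0} = \frac{1}{-15311} = - \frac{1}{15311}$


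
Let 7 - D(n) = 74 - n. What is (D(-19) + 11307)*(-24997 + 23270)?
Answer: -19378667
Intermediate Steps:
D(n) = -67 + n (D(n) = 7 - (74 - n) = 7 + (-74 + n) = -67 + n)
(D(-19) + 11307)*(-24997 + 23270) = ((-67 - 19) + 11307)*(-24997 + 23270) = (-86 + 11307)*(-1727) = 11221*(-1727) = -19378667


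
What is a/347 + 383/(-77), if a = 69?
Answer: -127588/26719 ≈ -4.7752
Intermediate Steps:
a/347 + 383/(-77) = 69/347 + 383/(-77) = 69*(1/347) + 383*(-1/77) = 69/347 - 383/77 = -127588/26719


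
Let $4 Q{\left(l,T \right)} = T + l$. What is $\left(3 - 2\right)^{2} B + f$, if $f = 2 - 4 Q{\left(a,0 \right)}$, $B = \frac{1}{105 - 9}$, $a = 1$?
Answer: $\frac{97}{96} \approx 1.0104$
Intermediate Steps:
$Q{\left(l,T \right)} = \frac{T}{4} + \frac{l}{4}$ ($Q{\left(l,T \right)} = \frac{T + l}{4} = \frac{T}{4} + \frac{l}{4}$)
$B = \frac{1}{96} \approx 0.010417$
$f = 1$ ($f = 2 - 4 \left(\frac{1}{4} \cdot 0 + \frac{1}{4} \cdot 1\right) = 2 - 4 \left(0 + \frac{1}{4}\right) = 2 - 1 = 1$)
$\left(3 - 2\right)^{2} B + f = \left(3 - 2\right)^{2} \cdot \frac{1}{96} + 1 = 1^{2} \cdot \frac{1}{96} + 1 = 1 \cdot \frac{1}{96} + 1 = \frac{1}{96} + 1 = \frac{97}{96}$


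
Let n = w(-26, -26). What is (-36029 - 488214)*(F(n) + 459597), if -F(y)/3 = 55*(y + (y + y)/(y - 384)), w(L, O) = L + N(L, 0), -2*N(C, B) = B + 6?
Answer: -100539425291628/413 ≈ -2.4344e+11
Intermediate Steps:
N(C, B) = -3 - B/2 (N(C, B) = -(B + 6)/2 = -(6 + B)/2 = -3 - B/2)
w(L, O) = -3 + L (w(L, O) = L + (-3 - ½*0) = L + (-3 + 0) = L - 3 = -3 + L)
n = -29 (n = -3 - 26 = -29)
F(y) = -165*y - 330*y/(-384 + y) (F(y) = -165*(y + (y + y)/(y - 384)) = -165*(y + (2*y)/(-384 + y)) = -165*(y + 2*y/(-384 + y)) = -3*(55*y + 110*y/(-384 + y)) = -165*y - 330*y/(-384 + y))
(-36029 - 488214)*(F(n) + 459597) = (-36029 - 488214)*(165*(-29)*(382 - 1*(-29))/(-384 - 29) + 459597) = -524243*(165*(-29)*(382 + 29)/(-413) + 459597) = -524243*(165*(-29)*(-1/413)*411 + 459597) = -524243*(1966635/413 + 459597) = -524243*191780196/413 = -100539425291628/413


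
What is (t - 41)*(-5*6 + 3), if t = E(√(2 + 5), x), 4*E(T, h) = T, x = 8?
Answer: 1107 - 27*√7/4 ≈ 1089.1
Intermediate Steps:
E(T, h) = T/4
t = √7/4 (t = √(2 + 5)/4 = √7/4 ≈ 0.66144)
(t - 41)*(-5*6 + 3) = (√7/4 - 41)*(-5*6 + 3) = (-41 + √7/4)*(-30 + 3) = (-41 + √7/4)*(-27) = 1107 - 27*√7/4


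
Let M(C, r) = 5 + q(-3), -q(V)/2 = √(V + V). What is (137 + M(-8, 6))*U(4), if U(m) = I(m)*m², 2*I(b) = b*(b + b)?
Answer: 36352 - 512*I*√6 ≈ 36352.0 - 1254.1*I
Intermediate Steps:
I(b) = b² (I(b) = (b*(b + b))/2 = (b*(2*b))/2 = (2*b²)/2 = b²)
q(V) = -2*√2*√V (q(V) = -2*√(V + V) = -2*√2*√V)
M(C, r) = 5 - 2*I*√6 (M(C, r) = 5 - 2*√2*√(-3) = 5 - 2*√2*I*√3 = 5 - 2*I*√6)
U(m) = m⁴ (U(m) = m²*m² = m⁴)
(137 + M(-8, 6))*U(4) = (137 + (5 - 2*I*√6))*4⁴ = (142 - 2*I*√6)*256 = 36352 - 512*I*√6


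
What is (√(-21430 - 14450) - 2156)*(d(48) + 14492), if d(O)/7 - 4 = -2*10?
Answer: -31003280 + 28760*I*√8970 ≈ -3.1003e+7 + 2.7239e+6*I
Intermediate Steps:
d(O) = -112 (d(O) = 28 + 7*(-2*10) = 28 + 7*(-1*20) = 28 + 7*(-20) = 28 - 140 = -112)
(√(-21430 - 14450) - 2156)*(d(48) + 14492) = (√(-21430 - 14450) - 2156)*(-112 + 14492) = (√(-35880) - 2156)*14380 = (2*I*√8970 - 2156)*14380 = (-2156 + 2*I*√8970)*14380 = -31003280 + 28760*I*√8970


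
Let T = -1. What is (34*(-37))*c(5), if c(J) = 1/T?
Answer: 1258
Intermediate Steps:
c(J) = -1 (c(J) = 1/(-1) = -1)
(34*(-37))*c(5) = (34*(-37))*(-1) = -1258*(-1) = 1258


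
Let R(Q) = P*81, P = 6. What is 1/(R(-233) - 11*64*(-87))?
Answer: 1/61734 ≈ 1.6199e-5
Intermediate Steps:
R(Q) = 486 (R(Q) = 6*81 = 486)
1/(R(-233) - 11*64*(-87)) = 1/(486 - 11*64*(-87)) = 1/(486 - 704*(-87)) = 1/(486 + 61248) = 1/61734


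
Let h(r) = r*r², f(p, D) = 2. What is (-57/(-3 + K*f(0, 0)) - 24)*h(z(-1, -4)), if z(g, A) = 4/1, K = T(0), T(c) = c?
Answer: -320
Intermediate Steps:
K = 0
z(g, A) = 4 (z(g, A) = 4*1 = 4)
h(r) = r³
(-57/(-3 + K*f(0, 0)) - 24)*h(z(-1, -4)) = (-57/(-3 + 0*2) - 24)*4³ = (-57/(-3 + 0) - 24)*64 = (-57/(-3) - 24)*64 = (-57*(-⅓) - 24)*64 = (19 - 24)*64 = -5*64 = -320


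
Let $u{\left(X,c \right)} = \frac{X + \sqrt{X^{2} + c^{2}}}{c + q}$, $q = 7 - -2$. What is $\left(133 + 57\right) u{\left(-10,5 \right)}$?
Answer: $- \frac{950}{7} + \frac{475 \sqrt{5}}{7} \approx 16.019$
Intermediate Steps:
$q = 9$ ($q = 7 + 2 = 9$)
$u{\left(X,c \right)} = \frac{X + \sqrt{X^{2} + c^{2}}}{9 + c}$ ($u{\left(X,c \right)} = \frac{X + \sqrt{X^{2} + c^{2}}}{c + 9} = \frac{X + \sqrt{X^{2} + c^{2}}}{9 + c}$)
$\left(133 + 57\right) u{\left(-10,5 \right)} = \left(133 + 57\right) \frac{-10 + \sqrt{\left(-10\right)^{2} + 5^{2}}}{9 + 5} = 190 \frac{-10 + \sqrt{100 + 25}}{14} = 190 \frac{-10 + \sqrt{125}}{14} = 190 \frac{-10 + 5 \sqrt{5}}{14} = 190 \left(- \frac{5}{7} + \frac{5 \sqrt{5}}{14}\right) = - \frac{950}{7} + \frac{475 \sqrt{5}}{7}$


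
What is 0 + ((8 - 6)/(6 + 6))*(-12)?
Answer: -2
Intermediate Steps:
0 + ((8 - 6)/(6 + 6))*(-12) = 0 + (2/12)*(-12) = 0 + (2*(1/12))*(-12) = 0 + (⅙)*(-12) = 0 - 2 = -2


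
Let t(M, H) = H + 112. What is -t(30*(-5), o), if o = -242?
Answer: 130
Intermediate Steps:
t(M, H) = 112 + H
-t(30*(-5), o) = -(112 - 242) = -1*(-130) = 130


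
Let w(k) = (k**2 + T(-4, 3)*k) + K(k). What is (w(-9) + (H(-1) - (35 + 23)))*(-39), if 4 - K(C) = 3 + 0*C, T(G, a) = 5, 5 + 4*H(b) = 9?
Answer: 780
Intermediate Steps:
H(b) = 1 (H(b) = -5/4 + (1/4)*9 = -5/4 + 9/4 = 1)
K(C) = 1 (K(C) = 4 - (3 + 0*C) = 4 - (3 + 0) = 4 - 1*3 = 4 - 3 = 1)
w(k) = 1 + k**2 + 5*k (w(k) = (k**2 + 5*k) + 1 = 1 + k**2 + 5*k)
(w(-9) + (H(-1) - (35 + 23)))*(-39) = ((1 + (-9)**2 + 5*(-9)) + (1 - (35 + 23)))*(-39) = ((1 + 81 - 45) + (1 - 1*58))*(-39) = (37 + (1 - 58))*(-39) = (37 - 57)*(-39) = -20*(-39) = 780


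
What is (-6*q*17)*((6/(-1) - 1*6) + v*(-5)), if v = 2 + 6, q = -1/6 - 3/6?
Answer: -3536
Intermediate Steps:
q = -⅔ (q = -1*⅙ - 3*⅙ = -⅙ - ½ = -⅔ ≈ -0.66667)
v = 8
(-6*q*17)*((6/(-1) - 1*6) + v*(-5)) = (-6*(-⅔)*17)*((6/(-1) - 1*6) + 8*(-5)) = (4*17)*((6*(-1) - 6) - 40) = 68*((-6 - 6) - 40) = 68*(-12 - 40) = 68*(-52) = -3536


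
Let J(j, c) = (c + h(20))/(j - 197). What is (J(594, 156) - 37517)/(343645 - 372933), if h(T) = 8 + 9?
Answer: 3723519/2906834 ≈ 1.2810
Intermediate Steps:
h(T) = 17
J(j, c) = (17 + c)/(-197 + j) (J(j, c) = (c + 17)/(j - 197) = (17 + c)/(-197 + j))
(J(594, 156) - 37517)/(343645 - 372933) = ((17 + 156)/(-197 + 594) - 37517)/(343645 - 372933) = (173/397 - 37517)/(-29288) = ((1/397)*173 - 37517)*(-1/29288) = (173/397 - 37517)*(-1/29288) = -14894076/397*(-1/29288) = 3723519/2906834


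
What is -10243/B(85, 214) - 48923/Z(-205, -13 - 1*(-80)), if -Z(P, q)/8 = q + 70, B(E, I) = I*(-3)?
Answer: 21317447/351816 ≈ 60.593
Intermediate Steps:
B(E, I) = -3*I
Z(P, q) = -560 - 8*q (Z(P, q) = -8*(q + 70) = -8*(70 + q) = -560 - 8*q)
-10243/B(85, 214) - 48923/Z(-205, -13 - 1*(-80)) = -10243/((-3*214)) - 48923/(-560 - 8*(-13 - 1*(-80))) = -10243/(-642) - 48923/(-560 - 8*(-13 + 80)) = -10243*(-1/642) - 48923/(-560 - 8*67) = 10243/642 - 48923/(-560 - 536) = 10243/642 - 48923/(-1096) = 10243/642 - 48923*(-1/1096) = 10243/642 + 48923/1096 = 21317447/351816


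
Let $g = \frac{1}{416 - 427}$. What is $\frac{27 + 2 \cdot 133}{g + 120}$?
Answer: $\frac{3223}{1319} \approx 2.4435$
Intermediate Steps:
$g = - \frac{1}{11}$ ($g = \frac{1}{-11} = - \frac{1}{11} \approx -0.090909$)
$\frac{27 + 2 \cdot 133}{g + 120} = \frac{27 + 2 \cdot 133}{- \frac{1}{11} + 120} = \frac{27 + 266}{\frac{1319}{11}} = 293 \cdot \frac{11}{1319} = \frac{3223}{1319}$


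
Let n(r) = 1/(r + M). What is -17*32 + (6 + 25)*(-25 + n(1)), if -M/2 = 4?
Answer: -9264/7 ≈ -1323.4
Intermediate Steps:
M = -8 (M = -2*4 = -8)
n(r) = 1/(-8 + r) (n(r) = 1/(r - 8) = 1/(-8 + r))
-17*32 + (6 + 25)*(-25 + n(1)) = -17*32 + (6 + 25)*(-25 + 1/(-8 + 1)) = -544 + 31*(-25 + 1/(-7)) = -544 + 31*(-25 - 1/7) = -544 + 31*(-176/7) = -544 - 5456/7 = -9264/7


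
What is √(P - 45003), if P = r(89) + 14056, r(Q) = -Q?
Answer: 2*I*√7759 ≈ 176.17*I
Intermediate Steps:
P = 13967 (P = -1*89 + 14056 = -89 + 14056 = 13967)
√(P - 45003) = √(13967 - 45003) = √(-31036) = 2*I*√7759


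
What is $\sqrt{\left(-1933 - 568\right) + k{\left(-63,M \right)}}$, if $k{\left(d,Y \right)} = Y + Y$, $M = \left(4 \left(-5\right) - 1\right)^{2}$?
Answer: $i \sqrt{1619} \approx 40.237 i$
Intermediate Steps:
$M = 441$ ($M = \left(-20 - 1\right)^{2} = \left(-21\right)^{2} = 441$)
$k{\left(d,Y \right)} = 2 Y$
$\sqrt{\left(-1933 - 568\right) + k{\left(-63,M \right)}} = \sqrt{\left(-1933 - 568\right) + 2 \cdot 441} = \sqrt{-2501 + 882} = \sqrt{-1619} = i \sqrt{1619}$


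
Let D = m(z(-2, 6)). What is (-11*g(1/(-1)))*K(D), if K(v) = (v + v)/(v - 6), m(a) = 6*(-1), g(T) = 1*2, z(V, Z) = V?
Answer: -22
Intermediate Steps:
g(T) = 2
m(a) = -6
D = -6
K(v) = 2*v/(-6 + v) (K(v) = (2*v)/(-6 + v) = 2*v/(-6 + v))
(-11*g(1/(-1)))*K(D) = (-11*2)*(2*(-6)/(-6 - 6)) = -44*(-6)/(-12) = -44*(-6)*(-1)/12 = -22*1 = -22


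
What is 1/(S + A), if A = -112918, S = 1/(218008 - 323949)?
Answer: -105941/11962645839 ≈ -8.8560e-6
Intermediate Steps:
S = -1/105941 (S = 1/(-105941) = -1/105941 ≈ -9.4392e-6)
1/(S + A) = 1/(-1/105941 - 112918) = 1/(-11962645839/105941) = -105941/11962645839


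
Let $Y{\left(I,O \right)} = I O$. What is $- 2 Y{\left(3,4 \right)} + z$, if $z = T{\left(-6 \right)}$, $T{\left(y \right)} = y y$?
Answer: $12$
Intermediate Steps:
$T{\left(y \right)} = y^{2}$
$z = 36$ ($z = \left(-6\right)^{2} = 36$)
$- 2 Y{\left(3,4 \right)} + z = - 2 \cdot 3 \cdot 4 + 36 = \left(-2\right) 12 + 36 = -24 + 36 = 12$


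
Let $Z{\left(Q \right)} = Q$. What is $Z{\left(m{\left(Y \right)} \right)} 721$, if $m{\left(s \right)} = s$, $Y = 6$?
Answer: $4326$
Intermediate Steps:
$Z{\left(m{\left(Y \right)} \right)} 721 = 6 \cdot 721 = 4326$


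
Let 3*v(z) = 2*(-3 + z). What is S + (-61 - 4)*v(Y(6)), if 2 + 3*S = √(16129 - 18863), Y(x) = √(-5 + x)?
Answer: 86 + I*√2734/3 ≈ 86.0 + 17.429*I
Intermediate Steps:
S = -⅔ + I*√2734/3 (S = -⅔ + √(16129 - 18863)/3 = -⅔ + √(-2734)/3 = -⅔ + (I*√2734)/3 = -⅔ + I*√2734/3 ≈ -0.66667 + 17.429*I)
v(z) = -2 + 2*z/3 (v(z) = (2*(-3 + z))/3 = (-6 + 2*z)/3 = -2 + 2*z/3)
S + (-61 - 4)*v(Y(6)) = (-⅔ + I*√2734/3) + (-61 - 4)*(-2 + 2*√(-5 + 6)/3) = (-⅔ + I*√2734/3) - 65*(-2 + 2*√1/3) = (-⅔ + I*√2734/3) - 65*(-2 + (⅔)*1) = (-⅔ + I*√2734/3) - 65*(-2 + ⅔) = (-⅔ + I*√2734/3) - 65*(-4/3) = (-⅔ + I*√2734/3) + 260/3 = 86 + I*√2734/3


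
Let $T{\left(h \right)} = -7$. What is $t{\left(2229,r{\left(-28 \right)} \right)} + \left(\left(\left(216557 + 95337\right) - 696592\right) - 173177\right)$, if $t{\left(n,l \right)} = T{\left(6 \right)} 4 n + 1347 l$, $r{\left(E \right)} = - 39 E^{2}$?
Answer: $-41806159$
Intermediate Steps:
$t{\left(n,l \right)} = - 28 n + 1347 l$ ($t{\left(n,l \right)} = \left(-7\right) 4 n + 1347 l = - 28 n + 1347 l$)
$t{\left(2229,r{\left(-28 \right)} \right)} + \left(\left(\left(216557 + 95337\right) - 696592\right) - 173177\right) = \left(\left(-28\right) 2229 + 1347 \left(- 39 \left(-28\right)^{2}\right)\right) + \left(\left(\left(216557 + 95337\right) - 696592\right) - 173177\right) = \left(-62412 + 1347 \left(\left(-39\right) 784\right)\right) + \left(\left(311894 - 696592\right) - 173177\right) = \left(-62412 + 1347 \left(-30576\right)\right) - 557875 = \left(-62412 - 41185872\right) - 557875 = -41248284 - 557875 = -41806159$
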